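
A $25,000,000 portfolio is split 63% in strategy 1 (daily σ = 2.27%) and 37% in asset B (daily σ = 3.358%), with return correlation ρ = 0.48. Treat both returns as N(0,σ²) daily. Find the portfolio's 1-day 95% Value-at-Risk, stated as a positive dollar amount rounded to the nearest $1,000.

$946,000

σ_p² = 0.63²·2.27² + 0.37²·3.358² + 2·0.48·0.63·0.37·2.27·3.358 = 5.2947 (%²).
σ_p = √5.2947 = 2.301%.
At 95%, z = 1.645.
VaR = 1.645 × 2.301% = 3.785%; on $25,000,000 that is $946,250.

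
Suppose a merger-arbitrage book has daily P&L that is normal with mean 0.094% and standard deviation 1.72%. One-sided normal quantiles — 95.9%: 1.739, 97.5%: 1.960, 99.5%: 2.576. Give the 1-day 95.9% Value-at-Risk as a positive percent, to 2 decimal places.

VaR = −μ + z·σ = −(0.094%) + 1.739 × 1.72% = 2.897%.

2.90%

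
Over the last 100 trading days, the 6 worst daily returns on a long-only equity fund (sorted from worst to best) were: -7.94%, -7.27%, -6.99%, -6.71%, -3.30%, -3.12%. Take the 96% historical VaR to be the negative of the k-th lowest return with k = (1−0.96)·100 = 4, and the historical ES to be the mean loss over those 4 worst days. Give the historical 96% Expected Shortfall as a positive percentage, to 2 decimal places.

The 4 worst returns sum to -28.91%.
ES = −(-28.91%) / 4 = 7.2275% ≈ 7.23%.

7.23%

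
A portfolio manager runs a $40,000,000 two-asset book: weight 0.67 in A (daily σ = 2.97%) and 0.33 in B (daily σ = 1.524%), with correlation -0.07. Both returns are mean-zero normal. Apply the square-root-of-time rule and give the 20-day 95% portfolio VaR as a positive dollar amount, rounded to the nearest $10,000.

$5,940,000

σ_p = √(0.67²·2.97² + 0.33²·1.524² + 2·-0.07·0.67·0.33·2.97·1.524) = 2.018%.
σ_{20d} = 2.018% × √20 = 9.025%.
z(95%) = 1.645.
VaR = 1.645 × 9.025% = 14.846%; on $40,000,000 that is $5,938,400.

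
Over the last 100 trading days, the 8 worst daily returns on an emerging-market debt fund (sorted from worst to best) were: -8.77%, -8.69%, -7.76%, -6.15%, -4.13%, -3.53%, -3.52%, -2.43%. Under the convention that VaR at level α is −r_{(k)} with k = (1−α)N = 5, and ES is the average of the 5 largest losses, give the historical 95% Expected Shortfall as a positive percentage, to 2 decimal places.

7.10%

The 5 worst returns sum to -35.50%.
ES = −(-35.50%) / 5 = 7.1% ≈ 7.10%.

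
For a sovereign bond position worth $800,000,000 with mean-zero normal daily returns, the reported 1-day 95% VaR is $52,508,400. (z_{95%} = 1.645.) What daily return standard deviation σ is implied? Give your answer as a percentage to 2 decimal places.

VaR as a fraction: $52,508,400 / $800,000,000 = 6.564%.
σ = VaR / z = 6.564% / 1.645 = 3.990%.

3.99%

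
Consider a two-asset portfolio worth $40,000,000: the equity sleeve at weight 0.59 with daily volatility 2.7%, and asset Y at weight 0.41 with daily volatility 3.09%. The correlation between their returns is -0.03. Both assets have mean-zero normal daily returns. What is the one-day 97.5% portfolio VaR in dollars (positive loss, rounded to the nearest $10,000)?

σ_p² = 0.59²·2.7² + 0.41²·3.09² + 2·-0.03·0.59·0.41·2.7·3.09 = 4.0216 (%²).
σ_p = √4.0216 = 2.005%.
At 97.5%, z = 1.960.
VaR = 1.960 × 2.005% = 3.930%; on $40,000,000 that is $1,572,000.

$1,570,000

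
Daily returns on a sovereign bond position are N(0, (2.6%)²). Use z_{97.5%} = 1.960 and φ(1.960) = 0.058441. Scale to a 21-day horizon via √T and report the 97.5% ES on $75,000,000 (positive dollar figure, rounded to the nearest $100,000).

$20,900,000

σ_{21d} = 2.6% × √21 = 11.915%.
ES multiplier = φ(z)/(1−α) = 0.058441/0.025 = 2.338.
ES = 11.915% × 2.338 = 27.857%; on $75,000,000: $20,892,750.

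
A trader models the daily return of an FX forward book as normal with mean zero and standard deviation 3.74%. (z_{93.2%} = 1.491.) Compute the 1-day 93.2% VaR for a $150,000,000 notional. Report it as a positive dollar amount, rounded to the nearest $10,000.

VaR = z·σ = 1.491 × 3.74% = 5.576%.
On $150,000,000: 0.05576 × $150,000,000 = $8,364,000.

$8,360,000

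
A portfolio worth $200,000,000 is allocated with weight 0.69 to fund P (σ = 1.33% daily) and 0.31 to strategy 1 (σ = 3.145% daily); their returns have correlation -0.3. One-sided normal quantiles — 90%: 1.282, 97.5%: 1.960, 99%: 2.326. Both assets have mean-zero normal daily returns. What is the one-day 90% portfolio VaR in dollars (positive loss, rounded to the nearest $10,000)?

σ_p² = 0.69²·1.33² + 0.31²·3.145² + 2·-0.3·0.69·0.31·1.33·3.145 = 1.2559 (%²).
σ_p = √1.2559 = 1.121%.
VaR = 1.282 × 1.121% = 1.437%; on $200,000,000 that is $2,874,000.

$2,870,000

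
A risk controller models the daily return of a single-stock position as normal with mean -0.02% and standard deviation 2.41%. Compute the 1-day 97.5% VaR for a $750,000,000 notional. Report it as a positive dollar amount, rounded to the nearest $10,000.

At 97.5% one-sided, z = 1.960.
VaR = −μ + z·σ = −(-0.02%) + 1.960 × 2.41% = 4.744%.
On $750,000,000: 0.04744 × $750,000,000 = $35,580,000.

$35,580,000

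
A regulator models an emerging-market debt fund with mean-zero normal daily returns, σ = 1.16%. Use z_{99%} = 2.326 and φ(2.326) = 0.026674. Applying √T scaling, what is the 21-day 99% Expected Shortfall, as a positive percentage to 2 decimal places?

σ_{21d} = 1.16% × √21 = 5.316%.
ES multiplier = φ(z)/(1−α) = 0.026674/0.01 = 2.667.
ES = 5.316% × 2.667 = 14.178%.

14.18%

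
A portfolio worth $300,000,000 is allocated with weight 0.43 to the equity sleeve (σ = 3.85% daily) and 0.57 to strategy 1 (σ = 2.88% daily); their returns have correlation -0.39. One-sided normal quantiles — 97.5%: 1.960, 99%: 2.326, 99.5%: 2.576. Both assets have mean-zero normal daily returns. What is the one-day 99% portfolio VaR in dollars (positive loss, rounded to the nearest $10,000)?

σ_p² = 0.43²·3.85² + 0.57²·2.88² + 2·-0.39·0.43·0.57·3.85·2.88 = 3.3157 (%²).
σ_p = √3.3157 = 1.821%.
VaR = 2.326 × 1.821% = 4.236%; on $300,000,000 that is $12,708,000.

$12,710,000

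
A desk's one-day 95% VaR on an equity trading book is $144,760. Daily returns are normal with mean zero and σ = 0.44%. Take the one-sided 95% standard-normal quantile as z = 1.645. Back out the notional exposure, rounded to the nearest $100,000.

$20,000,000

VaR as a fraction of value: z·σ = 1.645 × 0.44% = 0.7238%.
Position = $144,760 / 0.007238 = $20,000,000.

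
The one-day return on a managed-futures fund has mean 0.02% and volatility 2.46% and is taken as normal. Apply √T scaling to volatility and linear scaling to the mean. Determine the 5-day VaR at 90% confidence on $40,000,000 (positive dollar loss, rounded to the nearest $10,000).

At 90%, z = 1.282.
σ_{5d} = 2.46% × √5 = 5.501%; μ_{5d} = 5 × 0.02% = 0.100%.
VaR = −(0.100%) + 1.282 × 5.501% = 6.952%.
On $40,000,000: 0.06952 × $40,000,000 = $2,780,800.

$2,780,000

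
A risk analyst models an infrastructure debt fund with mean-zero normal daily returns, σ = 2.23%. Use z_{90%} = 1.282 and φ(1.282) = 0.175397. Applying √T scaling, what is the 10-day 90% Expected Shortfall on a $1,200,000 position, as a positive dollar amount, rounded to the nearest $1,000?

σ_{10d} = 2.23% × √10 = 7.052%.
ES multiplier = φ(z)/(1−α) = 0.175397/0.1 = 1.754.
ES = 7.052% × 1.754 = 12.369%; on $1,200,000: $148,428.

$148,000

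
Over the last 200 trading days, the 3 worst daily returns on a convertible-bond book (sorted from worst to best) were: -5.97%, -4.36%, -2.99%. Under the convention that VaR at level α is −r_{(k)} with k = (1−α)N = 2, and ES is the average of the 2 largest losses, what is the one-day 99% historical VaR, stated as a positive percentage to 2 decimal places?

k = 2; the 2nd lowest return is -4.36%, so VaR = 4.36%.

4.36%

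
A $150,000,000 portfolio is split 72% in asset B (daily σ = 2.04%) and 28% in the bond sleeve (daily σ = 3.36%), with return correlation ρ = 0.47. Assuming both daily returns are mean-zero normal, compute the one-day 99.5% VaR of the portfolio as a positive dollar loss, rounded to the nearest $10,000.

$8,050,000

σ_p² = 0.72²·2.04² + 0.28²·3.36² + 2·0.47·0.72·0.28·2.04·3.36 = 4.3414 (%²).
σ_p = √4.3414 = 2.084%.
At 99.5%, z = 2.576.
VaR = 2.576 × 2.084% = 5.368%; on $150,000,000 that is $8,052,000.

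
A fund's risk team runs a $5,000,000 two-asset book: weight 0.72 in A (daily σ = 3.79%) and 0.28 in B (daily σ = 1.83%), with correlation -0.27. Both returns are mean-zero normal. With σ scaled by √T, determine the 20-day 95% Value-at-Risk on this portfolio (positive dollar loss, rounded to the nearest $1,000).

σ_p = √(0.72²·3.79² + 0.28²·1.83² + 2·-0.27·0.72·0.28·3.79·1.83) = 2.637%.
σ_{20d} = 2.637% × √20 = 11.793%.
z(95%) = 1.645.
VaR = 1.645 × 11.793% = 19.399%; on $5,000,000 that is $969,950.

$970,000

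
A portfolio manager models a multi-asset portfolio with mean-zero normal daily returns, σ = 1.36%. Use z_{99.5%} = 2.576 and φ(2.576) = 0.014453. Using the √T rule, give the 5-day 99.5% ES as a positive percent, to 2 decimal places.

8.79%

σ_{5d} = 1.36% × √5 = 3.041%.
ES multiplier = φ(z)/(1−α) = 0.014453/0.005 = 2.891.
ES = 3.041% × 2.891 = 8.792%.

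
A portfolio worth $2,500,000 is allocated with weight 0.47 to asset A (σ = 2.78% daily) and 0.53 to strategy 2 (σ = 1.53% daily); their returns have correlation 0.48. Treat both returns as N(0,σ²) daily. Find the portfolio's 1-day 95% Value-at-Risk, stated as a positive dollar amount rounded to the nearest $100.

σ_p² = 0.47²·2.78² + 0.53²·1.53² + 2·0.48·0.47·0.53·2.78·1.53 = 3.3819 (%²).
σ_p = √3.3819 = 1.839%.
At 95%, z = 1.645.
VaR = 1.645 × 1.839% = 3.025%; on $2,500,000 that is $75,625.

$75,600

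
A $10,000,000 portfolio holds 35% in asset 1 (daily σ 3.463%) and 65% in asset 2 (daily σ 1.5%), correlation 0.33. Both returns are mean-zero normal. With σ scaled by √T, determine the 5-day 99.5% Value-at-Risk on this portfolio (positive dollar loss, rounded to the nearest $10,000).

$1,030,000

σ_p = √(0.35²·3.463² + 0.65²·1.5² + 2·0.33·0.35·0.65·3.463·1.5) = 1.789%.
σ_{5d} = 1.789% × √5 = 4.000%.
z(99.5%) = 2.576.
VaR = 2.576 × 4.000% = 10.304%; on $10,000,000 that is $1,030,400.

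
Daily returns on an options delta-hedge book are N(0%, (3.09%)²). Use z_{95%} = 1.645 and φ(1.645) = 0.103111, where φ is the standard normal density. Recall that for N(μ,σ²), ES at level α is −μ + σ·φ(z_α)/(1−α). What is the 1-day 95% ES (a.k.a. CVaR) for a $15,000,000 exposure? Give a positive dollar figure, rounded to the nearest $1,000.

$956,000

Tail multiplier: φ(z)/(1−α) = 0.103111 / 0.05 = 2.062.
ES = 3.09% × 2.062 = 6.372%.
On $15,000,000: 0.06372 × $15,000,000 = $955,800.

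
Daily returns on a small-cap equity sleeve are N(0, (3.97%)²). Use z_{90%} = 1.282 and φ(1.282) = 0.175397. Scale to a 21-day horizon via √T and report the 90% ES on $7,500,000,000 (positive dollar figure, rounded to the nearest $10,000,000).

$2,390,000,000

σ_{21d} = 3.97% × √21 = 18.193%.
ES multiplier = φ(z)/(1−α) = 0.175397/0.1 = 1.754.
ES = 18.193% × 1.754 = 31.911%; on $7,500,000,000: $2,393,325,000.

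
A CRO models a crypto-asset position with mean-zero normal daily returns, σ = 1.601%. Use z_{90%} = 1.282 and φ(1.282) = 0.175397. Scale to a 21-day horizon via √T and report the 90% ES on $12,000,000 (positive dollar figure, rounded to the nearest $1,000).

$1,544,000

σ_{21d} = 1.601% × √21 = 7.337%.
ES multiplier = φ(z)/(1−α) = 0.175397/0.1 = 1.754.
ES = 7.337% × 1.754 = 12.869%; on $12,000,000: $1,544,280.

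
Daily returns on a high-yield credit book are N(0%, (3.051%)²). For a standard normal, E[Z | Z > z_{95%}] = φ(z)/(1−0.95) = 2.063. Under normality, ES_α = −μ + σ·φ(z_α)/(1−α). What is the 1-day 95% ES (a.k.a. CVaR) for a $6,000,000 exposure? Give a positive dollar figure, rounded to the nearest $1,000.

ES = 3.051% × 2.063 = 6.294%.
On $6,000,000: 0.06294 × $6,000,000 = $377,640.

$378,000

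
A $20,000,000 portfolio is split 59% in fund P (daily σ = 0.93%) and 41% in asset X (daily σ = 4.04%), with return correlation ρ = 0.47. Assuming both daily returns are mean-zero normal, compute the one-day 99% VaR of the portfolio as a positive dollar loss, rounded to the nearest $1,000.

σ_p² = 0.59²·0.93² + 0.41²·4.04² + 2·0.47·0.59·0.41·0.93·4.04 = 3.8991 (%²).
σ_p = √3.8991 = 1.975%.
At 99%, z = 2.326.
VaR = 2.326 × 1.975% = 4.594%; on $20,000,000 that is $918,800.

$919,000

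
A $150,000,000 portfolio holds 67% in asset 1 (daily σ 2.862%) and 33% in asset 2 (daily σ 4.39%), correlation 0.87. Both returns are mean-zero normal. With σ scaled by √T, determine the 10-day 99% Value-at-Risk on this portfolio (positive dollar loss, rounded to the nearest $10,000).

$35,940,000

σ_p = √(0.67²·2.862² + 0.33²·4.39² + 2·0.87·0.67·0.33·2.862·4.39) = 3.257%.
σ_{10d} = 3.257% × √10 = 10.300%.
z(99%) = 2.326.
VaR = 2.326 × 10.300% = 23.958%; on $150,000,000 that is $35,937,000.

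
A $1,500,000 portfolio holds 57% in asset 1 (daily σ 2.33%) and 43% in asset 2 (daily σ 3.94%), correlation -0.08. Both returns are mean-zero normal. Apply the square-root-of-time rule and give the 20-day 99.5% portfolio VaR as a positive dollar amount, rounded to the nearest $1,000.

$357,000

σ_p = √(0.57²·2.33² + 0.43²·3.94² + 2·-0.08·0.57·0.43·2.33·3.94) = 2.067%.
σ_{20d} = 2.067% × √20 = 9.244%.
z(99.5%) = 2.576.
VaR = 2.576 × 9.244% = 23.813%; on $1,500,000 that is $357,195.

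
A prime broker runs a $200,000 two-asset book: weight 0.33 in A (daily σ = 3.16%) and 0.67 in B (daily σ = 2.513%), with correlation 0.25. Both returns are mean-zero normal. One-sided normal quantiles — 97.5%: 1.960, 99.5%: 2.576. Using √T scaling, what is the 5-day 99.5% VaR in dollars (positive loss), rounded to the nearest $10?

$25,240

σ_p = √(0.33²·3.16² + 0.67²·2.513² + 2·0.25·0.33·0.67·3.16·2.513) = 2.191%.
σ_{5d} = 2.191% × √5 = 4.899%.
VaR = 2.576 × 4.899% = 12.620%; on $200,000 that is $25,240.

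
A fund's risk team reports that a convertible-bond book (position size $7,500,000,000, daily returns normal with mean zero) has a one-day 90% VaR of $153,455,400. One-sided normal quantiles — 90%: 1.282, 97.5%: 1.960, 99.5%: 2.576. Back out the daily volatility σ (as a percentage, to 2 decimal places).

VaR as a fraction: $153,455,400 / $7,500,000,000 = 2.046%.
σ = VaR / z = 2.046% / 1.282 = 1.596%.

1.60%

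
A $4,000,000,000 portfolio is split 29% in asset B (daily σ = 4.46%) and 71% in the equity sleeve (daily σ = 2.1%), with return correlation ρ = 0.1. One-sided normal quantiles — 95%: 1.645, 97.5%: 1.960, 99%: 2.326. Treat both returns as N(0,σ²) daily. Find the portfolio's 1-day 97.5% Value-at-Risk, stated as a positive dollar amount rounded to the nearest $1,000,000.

σ_p² = 0.29²·4.46² + 0.71²·2.1² + 2·0.1·0.29·0.71·4.46·2.1 = 4.2817 (%²).
σ_p = √4.2817 = 2.069%.
VaR = 1.960 × 2.069% = 4.055%; on $4,000,000,000 that is $162,200,000.

$162,000,000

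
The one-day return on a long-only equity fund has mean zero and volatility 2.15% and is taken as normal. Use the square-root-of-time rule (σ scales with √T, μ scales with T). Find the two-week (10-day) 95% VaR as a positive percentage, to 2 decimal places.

At 95%, z = 1.645.
σ_{10d} = 2.15% × √10 = 6.799%.
VaR = 1.645 × 6.799% = 11.184%.

11.18%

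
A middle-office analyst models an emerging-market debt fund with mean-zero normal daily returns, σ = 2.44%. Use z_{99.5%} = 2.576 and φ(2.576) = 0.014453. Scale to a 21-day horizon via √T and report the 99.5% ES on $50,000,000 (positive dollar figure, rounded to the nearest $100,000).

σ_{21d} = 2.44% × √21 = 11.181%.
ES multiplier = φ(z)/(1−α) = 0.014453/0.005 = 2.891.
ES = 11.181% × 2.891 = 32.324%; on $50,000,000: $16,162,000.

$16,200,000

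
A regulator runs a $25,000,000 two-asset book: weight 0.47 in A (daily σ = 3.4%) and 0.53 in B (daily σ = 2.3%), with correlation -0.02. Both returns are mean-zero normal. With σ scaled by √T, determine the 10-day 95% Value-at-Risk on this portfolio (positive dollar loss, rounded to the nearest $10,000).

σ_p = √(0.47²·3.4² + 0.53²·2.3² + 2·-0.02·0.47·0.53·3.4·2.3) = 1.990%.
σ_{10d} = 1.990% × √10 = 6.293%.
z(95%) = 1.645.
VaR = 1.645 × 6.293% = 10.352%; on $25,000,000 that is $2,588,000.

$2,590,000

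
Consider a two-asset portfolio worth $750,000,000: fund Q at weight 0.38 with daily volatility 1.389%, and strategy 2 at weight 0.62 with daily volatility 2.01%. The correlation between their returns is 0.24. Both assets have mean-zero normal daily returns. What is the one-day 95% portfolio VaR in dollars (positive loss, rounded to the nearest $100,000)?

σ_p² = 0.38²·1.389² + 0.62²·2.01² + 2·0.24·0.38·0.62·1.389·2.01 = 2.1473 (%²).
σ_p = √2.1473 = 1.465%.
At 95%, z = 1.645.
VaR = 1.645 × 1.465% = 2.410%; on $750,000,000 that is $18,075,000.

$18,100,000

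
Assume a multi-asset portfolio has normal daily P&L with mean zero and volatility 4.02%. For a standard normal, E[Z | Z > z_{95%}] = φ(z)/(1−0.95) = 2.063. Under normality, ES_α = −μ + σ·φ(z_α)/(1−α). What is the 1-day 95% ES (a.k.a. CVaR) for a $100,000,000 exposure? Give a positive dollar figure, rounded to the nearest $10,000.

ES = 4.02% × 2.063 = 8.293%.
On $100,000,000: 0.08293 × $100,000,000 = $8,293,000.

$8,290,000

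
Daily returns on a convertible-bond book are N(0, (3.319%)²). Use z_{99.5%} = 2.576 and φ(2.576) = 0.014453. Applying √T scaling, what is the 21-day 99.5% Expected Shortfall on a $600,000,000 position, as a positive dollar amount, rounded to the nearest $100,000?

σ_{21d} = 3.319% × √21 = 15.210%.
ES multiplier = φ(z)/(1−α) = 0.014453/0.005 = 2.891.
ES = 15.210% × 2.891 = 43.972%; on $600,000,000: $263,832,000.

$263,800,000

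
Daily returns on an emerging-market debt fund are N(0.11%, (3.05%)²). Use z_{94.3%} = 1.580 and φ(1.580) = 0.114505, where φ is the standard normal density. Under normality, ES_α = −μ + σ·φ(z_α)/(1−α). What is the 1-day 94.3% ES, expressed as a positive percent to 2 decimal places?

Tail multiplier: φ(z)/(1−α) = 0.114505 / 0.057 = 2.009.
ES = −(0.11%) + 3.05% × 2.009 = 6.017%.

6.02%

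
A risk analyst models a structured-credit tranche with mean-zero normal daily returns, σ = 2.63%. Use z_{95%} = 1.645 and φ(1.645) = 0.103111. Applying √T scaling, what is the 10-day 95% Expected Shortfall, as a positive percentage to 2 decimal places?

17.15%

σ_{10d} = 2.63% × √10 = 8.317%.
ES multiplier = φ(z)/(1−α) = 0.103111/0.05 = 2.062.
ES = 8.317% × 2.062 = 17.150%.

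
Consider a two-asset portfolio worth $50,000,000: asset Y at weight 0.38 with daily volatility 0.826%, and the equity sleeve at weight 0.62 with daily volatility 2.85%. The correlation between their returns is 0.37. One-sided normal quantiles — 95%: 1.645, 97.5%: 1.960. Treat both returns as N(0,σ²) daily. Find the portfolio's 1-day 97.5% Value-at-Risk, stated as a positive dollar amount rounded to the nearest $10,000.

σ_p² = 0.38²·0.826² + 0.62²·2.85² + 2·0.37·0.38·0.62·0.826·2.85 = 3.6312 (%²).
σ_p = √3.6312 = 1.906%.
VaR = 1.960 × 1.906% = 3.736%; on $50,000,000 that is $1,868,000.

$1,870,000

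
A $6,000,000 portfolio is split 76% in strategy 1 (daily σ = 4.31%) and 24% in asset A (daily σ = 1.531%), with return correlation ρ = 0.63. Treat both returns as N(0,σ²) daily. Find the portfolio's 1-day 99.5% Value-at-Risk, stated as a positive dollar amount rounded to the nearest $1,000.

$544,000

σ_p² = 0.76²·4.31² + 0.24²·1.531² + 2·0.63·0.76·0.24·4.31·1.531 = 12.3811 (%²).
σ_p = √12.3811 = 3.519%.
At 99.5%, z = 2.576.
VaR = 2.576 × 3.519% = 9.065%; on $6,000,000 that is $543,900.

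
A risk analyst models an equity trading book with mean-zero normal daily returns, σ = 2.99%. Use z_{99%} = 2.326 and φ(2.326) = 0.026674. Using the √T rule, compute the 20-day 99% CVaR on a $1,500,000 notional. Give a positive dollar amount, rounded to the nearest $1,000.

$535,000

σ_{20d} = 2.99% × √20 = 13.372%.
ES multiplier = φ(z)/(1−α) = 0.026674/0.01 = 2.667.
ES = 13.372% × 2.667 = 35.663%; on $1,500,000: $534,945.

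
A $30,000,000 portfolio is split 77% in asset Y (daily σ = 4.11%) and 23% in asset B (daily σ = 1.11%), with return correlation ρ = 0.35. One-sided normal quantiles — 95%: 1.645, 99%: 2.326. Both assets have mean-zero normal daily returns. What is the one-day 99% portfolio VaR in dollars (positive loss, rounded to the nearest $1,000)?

$2,277,000

σ_p² = 0.77²·4.11² + 0.23²·1.11² + 2·0.35·0.77·0.23·4.11·1.11 = 10.6461 (%²).
σ_p = √10.6461 = 3.263%.
VaR = 2.326 × 3.263% = 7.590%; on $30,000,000 that is $2,277,000.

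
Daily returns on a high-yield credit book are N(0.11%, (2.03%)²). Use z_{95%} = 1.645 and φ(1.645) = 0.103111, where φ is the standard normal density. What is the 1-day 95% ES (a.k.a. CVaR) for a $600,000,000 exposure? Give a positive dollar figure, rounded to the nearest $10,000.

Tail multiplier: φ(z)/(1−α) = 0.103111 / 0.05 = 2.062.
ES = −(0.11%) + 2.03% × 2.062 = 4.076%.
On $600,000,000: 0.04076 × $600,000,000 = $24,456,000.

$24,460,000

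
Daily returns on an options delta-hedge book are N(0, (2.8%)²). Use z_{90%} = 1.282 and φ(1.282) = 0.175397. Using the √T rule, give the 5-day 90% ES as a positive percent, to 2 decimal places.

10.98%

σ_{5d} = 2.8% × √5 = 6.261%.
ES multiplier = φ(z)/(1−α) = 0.175397/0.1 = 1.754.
ES = 6.261% × 1.754 = 10.982%.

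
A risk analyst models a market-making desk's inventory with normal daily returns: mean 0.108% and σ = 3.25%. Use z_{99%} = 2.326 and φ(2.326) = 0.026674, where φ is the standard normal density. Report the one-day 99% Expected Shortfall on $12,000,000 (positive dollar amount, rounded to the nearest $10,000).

$1,030,000

Tail multiplier: φ(z)/(1−α) = 0.026674 / 0.01 = 2.667.
ES = −(0.108%) + 3.25% × 2.667 = 8.560%.
On $12,000,000: 0.08560 × $12,000,000 = $1,027,200.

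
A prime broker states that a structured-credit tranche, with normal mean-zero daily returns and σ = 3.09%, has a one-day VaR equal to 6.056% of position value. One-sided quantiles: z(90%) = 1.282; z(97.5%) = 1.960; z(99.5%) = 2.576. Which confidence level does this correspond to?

97.5%

Implied z = VaR/σ = 6.056 / 3.09 = 1.960.
This matches z(97.5%) = 1.960.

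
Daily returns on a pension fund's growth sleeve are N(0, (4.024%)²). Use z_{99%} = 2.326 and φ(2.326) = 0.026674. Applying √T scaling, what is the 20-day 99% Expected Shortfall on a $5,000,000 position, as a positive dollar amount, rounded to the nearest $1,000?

$2,400,000

σ_{20d} = 4.024% × √20 = 17.996%.
ES multiplier = φ(z)/(1−α) = 0.026674/0.01 = 2.667.
ES = 17.996% × 2.667 = 47.995%; on $5,000,000: $2,399,750.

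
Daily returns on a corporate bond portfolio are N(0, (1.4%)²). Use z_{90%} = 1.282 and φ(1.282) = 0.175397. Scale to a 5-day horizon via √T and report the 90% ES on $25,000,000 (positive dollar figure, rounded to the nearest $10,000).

$1,370,000

σ_{5d} = 1.4% × √5 = 3.130%.
ES multiplier = φ(z)/(1−α) = 0.175397/0.1 = 1.754.
ES = 3.130% × 1.754 = 5.490%; on $25,000,000: $1,372,500.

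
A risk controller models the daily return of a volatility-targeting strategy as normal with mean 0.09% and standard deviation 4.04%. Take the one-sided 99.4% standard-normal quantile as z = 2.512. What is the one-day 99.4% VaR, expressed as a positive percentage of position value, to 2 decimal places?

VaR = −μ + z·σ = −(0.09%) + 2.512 × 4.04% = 10.058%.

10.06%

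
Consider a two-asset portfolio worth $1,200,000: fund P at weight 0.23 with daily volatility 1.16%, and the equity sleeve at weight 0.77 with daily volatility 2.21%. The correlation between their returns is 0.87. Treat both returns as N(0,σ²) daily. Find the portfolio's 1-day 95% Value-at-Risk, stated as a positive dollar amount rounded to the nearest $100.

$38,300

σ_p² = 0.23²·1.16² + 0.77²·2.21² + 2·0.87·0.23·0.77·1.16·2.21 = 3.7569 (%²).
σ_p = √3.7569 = 1.938%.
At 95%, z = 1.645.
VaR = 1.645 × 1.938% = 3.188%; on $1,200,000 that is $38,256.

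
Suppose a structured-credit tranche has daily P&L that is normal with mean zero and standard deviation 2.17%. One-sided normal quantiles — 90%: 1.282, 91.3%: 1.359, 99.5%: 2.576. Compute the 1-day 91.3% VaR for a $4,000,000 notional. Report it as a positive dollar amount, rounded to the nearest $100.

$118,000

VaR = z·σ = 1.359 × 2.17% = 2.949%.
On $4,000,000: 0.02949 × $4,000,000 = $117,960.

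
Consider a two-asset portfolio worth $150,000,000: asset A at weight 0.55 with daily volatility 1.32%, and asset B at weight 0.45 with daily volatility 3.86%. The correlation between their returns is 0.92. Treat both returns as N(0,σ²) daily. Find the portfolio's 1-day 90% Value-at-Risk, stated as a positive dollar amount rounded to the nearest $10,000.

σ_p² = 0.55²·1.32² + 0.45²·3.86² + 2·0.92·0.55·0.45·1.32·3.86 = 5.8646 (%²).
σ_p = √5.8646 = 2.422%.
At 90%, z = 1.282.
VaR = 1.282 × 2.422% = 3.105%; on $150,000,000 that is $4,657,500.

$4,660,000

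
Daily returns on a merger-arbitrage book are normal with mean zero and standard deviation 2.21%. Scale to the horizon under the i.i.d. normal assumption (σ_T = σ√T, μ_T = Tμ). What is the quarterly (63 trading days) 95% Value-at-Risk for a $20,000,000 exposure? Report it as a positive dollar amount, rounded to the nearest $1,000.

At 95%, z = 1.645.
σ_{63d} = 2.21% × √63 = 17.541%.
VaR = 1.645 × 17.541% = 28.855%.
On $20,000,000: 0.28855 × $20,000,000 = $5,771,000.

$5,771,000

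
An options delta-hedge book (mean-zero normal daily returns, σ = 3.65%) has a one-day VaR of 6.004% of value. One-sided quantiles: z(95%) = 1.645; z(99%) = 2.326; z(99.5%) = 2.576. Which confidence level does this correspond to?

Implied z = VaR/σ = 6.004 / 3.65 = 1.645.
This matches z(95%) = 1.645.

95%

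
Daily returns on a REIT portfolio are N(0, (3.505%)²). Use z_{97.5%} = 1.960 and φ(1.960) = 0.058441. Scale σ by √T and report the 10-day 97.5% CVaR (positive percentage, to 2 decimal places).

25.91%

σ_{10d} = 3.505% × √10 = 11.084%.
ES multiplier = φ(z)/(1−α) = 0.058441/0.025 = 2.338.
ES = 11.084% × 2.338 = 25.914%.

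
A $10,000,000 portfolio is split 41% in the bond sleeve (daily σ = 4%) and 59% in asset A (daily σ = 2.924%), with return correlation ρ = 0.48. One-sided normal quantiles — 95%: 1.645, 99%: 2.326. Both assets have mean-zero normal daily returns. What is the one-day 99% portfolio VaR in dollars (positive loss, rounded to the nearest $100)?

$673,400

σ_p² = 0.41²·4² + 0.59²·2.924² + 2·0.48·0.41·0.59·4·2.924 = 8.3819 (%²).
σ_p = √8.3819 = 2.895%.
VaR = 2.326 × 2.895% = 6.734%; on $10,000,000 that is $673,400.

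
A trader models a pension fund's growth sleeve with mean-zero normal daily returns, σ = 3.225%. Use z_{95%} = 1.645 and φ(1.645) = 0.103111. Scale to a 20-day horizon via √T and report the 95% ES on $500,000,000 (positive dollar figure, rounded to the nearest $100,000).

$148,700,000

σ_{20d} = 3.225% × √20 = 14.423%.
ES multiplier = φ(z)/(1−α) = 0.103111/0.05 = 2.062.
ES = 14.423% × 2.062 = 29.740%; on $500,000,000: $148,700,000.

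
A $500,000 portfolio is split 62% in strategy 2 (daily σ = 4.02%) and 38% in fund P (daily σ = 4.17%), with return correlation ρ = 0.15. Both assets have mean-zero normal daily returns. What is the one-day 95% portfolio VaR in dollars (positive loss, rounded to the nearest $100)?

$25,900

σ_p² = 0.62²·4.02² + 0.38²·4.17² + 2·0.15·0.62·0.38·4.02·4.17 = 9.9079 (%²).
σ_p = √9.9079 = 3.148%.
At 95%, z = 1.645.
VaR = 1.645 × 3.148% = 5.178%; on $500,000 that is $25,890.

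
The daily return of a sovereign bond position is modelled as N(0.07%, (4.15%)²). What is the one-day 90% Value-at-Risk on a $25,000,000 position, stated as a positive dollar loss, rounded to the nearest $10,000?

At 90% one-sided, z = 1.282.
VaR = −μ + z·σ = −(0.07%) + 1.282 × 4.15% = 5.250%.
On $25,000,000: 0.05250 × $25,000,000 = $1,312,500.

$1,310,000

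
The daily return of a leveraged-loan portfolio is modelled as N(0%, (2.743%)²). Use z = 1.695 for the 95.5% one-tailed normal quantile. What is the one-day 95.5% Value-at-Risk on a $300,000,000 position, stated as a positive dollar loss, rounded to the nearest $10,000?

VaR = z·σ = 1.695 × 2.743% = 4.649%.
On $300,000,000: 0.04649 × $300,000,000 = $13,947,000.

$13,950,000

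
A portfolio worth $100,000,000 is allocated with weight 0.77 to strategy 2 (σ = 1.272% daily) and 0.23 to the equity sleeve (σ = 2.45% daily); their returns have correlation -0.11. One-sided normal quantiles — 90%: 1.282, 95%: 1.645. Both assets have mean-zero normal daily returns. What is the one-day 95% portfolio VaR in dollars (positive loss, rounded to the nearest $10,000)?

$1,770,000

σ_p² = 0.77²·1.272² + 0.23²·2.45² + 2·-0.11·0.77·0.23·1.272·2.45 = 1.1554 (%²).
σ_p = √1.1554 = 1.075%.
VaR = 1.645 × 1.075% = 1.768%; on $100,000,000 that is $1,768,000.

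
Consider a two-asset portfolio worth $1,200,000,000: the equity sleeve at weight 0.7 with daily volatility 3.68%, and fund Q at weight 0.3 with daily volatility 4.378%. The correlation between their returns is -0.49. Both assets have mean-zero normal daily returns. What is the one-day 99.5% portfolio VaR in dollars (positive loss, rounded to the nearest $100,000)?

σ_p² = 0.7²·3.68² + 0.3²·4.378² + 2·-0.49·0.7·0.3·3.68·4.378 = 5.0451 (%²).
σ_p = √5.0451 = 2.246%.
At 99.5%, z = 2.576.
VaR = 2.576 × 2.246% = 5.786%; on $1,200,000,000 that is $69,432,000.

$69,400,000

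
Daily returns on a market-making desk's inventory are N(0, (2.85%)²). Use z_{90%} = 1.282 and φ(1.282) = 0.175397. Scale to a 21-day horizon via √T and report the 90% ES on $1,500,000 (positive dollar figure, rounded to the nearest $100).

σ_{21d} = 2.85% × √21 = 13.060%.
ES multiplier = φ(z)/(1−α) = 0.175397/0.1 = 1.754.
ES = 13.060% × 1.754 = 22.907%; on $1,500,000: $343,605.

$343,600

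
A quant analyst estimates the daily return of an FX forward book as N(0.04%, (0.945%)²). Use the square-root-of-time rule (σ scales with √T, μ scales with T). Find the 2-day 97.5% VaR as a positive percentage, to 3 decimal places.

At 97.5%, z = 1.960.
σ_{2d} = 0.945% × √2 = 1.336%; μ_{2d} = 2 × 0.04% = 0.080%.
VaR = −(0.080%) + 1.960 × 1.336% = 2.539%.

2.539%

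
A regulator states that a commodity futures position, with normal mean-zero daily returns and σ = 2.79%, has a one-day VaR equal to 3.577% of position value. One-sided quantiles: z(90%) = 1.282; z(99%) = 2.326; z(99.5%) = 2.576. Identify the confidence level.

90%

Implied z = VaR/σ = 3.577 / 2.79 = 1.282.
This matches z(90%) = 1.282.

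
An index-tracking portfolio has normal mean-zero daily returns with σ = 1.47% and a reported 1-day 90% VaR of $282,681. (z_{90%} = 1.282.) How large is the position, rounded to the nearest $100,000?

$15,000,000

VaR as a fraction of value: z·σ = 1.282 × 1.47% = 1.88454%.
Position = $282,681 / 0.0188454 = $15,000,000.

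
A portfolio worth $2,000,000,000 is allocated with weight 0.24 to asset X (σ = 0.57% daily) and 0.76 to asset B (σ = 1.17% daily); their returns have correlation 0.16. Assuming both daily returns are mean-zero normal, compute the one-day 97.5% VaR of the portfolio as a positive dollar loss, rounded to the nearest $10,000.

σ_p² = 0.24²·0.57² + 0.76²·1.17² + 2·0.16·0.24·0.76·0.57·1.17 = 0.8483 (%²).
σ_p = √0.8483 = 0.921%.
At 97.5%, z = 1.960.
VaR = 1.960 × 0.921% = 1.805%; on $2,000,000,000 that is $36,100,000.

$36,100,000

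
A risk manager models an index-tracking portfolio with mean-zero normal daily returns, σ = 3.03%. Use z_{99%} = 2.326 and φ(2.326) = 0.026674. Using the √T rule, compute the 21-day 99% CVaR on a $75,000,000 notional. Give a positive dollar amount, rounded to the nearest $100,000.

σ_{21d} = 3.03% × √21 = 13.885%.
ES multiplier = φ(z)/(1−α) = 0.026674/0.01 = 2.667.
ES = 13.885% × 2.667 = 37.031%; on $75,000,000: $27,773,250.

$27,800,000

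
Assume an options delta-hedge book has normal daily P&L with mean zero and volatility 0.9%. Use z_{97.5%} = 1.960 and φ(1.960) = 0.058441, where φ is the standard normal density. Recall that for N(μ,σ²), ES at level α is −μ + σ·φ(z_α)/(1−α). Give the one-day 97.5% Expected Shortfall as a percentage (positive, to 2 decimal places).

Tail multiplier: φ(z)/(1−α) = 0.058441 / 0.025 = 2.338.
ES = 0.9% × 2.338 = 2.104%.

2.10%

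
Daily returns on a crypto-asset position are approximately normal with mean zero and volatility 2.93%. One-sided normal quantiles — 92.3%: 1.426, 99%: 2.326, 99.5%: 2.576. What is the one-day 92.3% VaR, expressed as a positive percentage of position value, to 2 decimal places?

4.18%

VaR = z·σ = 1.426 × 2.93% = 4.178%.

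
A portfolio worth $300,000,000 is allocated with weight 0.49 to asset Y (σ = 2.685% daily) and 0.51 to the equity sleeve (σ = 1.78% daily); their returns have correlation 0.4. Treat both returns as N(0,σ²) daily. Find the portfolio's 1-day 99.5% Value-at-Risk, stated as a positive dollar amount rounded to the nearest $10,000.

σ_p² = 0.49²·2.685² + 0.51²·1.78² + 2·0.4·0.49·0.51·2.685·1.78 = 3.5105 (%²).
σ_p = √3.5105 = 1.874%.
At 99.5%, z = 2.576.
VaR = 2.576 × 1.874% = 4.827%; on $300,000,000 that is $14,481,000.

$14,480,000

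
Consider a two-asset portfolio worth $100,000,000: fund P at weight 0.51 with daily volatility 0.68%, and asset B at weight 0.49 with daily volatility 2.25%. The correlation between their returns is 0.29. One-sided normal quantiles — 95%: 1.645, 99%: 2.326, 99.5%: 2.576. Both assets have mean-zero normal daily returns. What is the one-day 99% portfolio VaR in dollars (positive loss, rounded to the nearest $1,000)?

$2,903,000

σ_p² = 0.51²·0.68² + 0.49²·2.25² + 2·0.29·0.51·0.49·0.68·2.25 = 1.5575 (%²).
σ_p = √1.5575 = 1.248%.
VaR = 2.326 × 1.248% = 2.903%; on $100,000,000 that is $2,903,000.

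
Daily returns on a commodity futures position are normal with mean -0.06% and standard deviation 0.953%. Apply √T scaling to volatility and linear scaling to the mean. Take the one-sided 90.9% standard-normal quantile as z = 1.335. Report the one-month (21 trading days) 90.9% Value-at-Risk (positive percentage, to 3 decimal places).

7.090%

σ_{21d} = 0.953% × √21 = 4.367%; μ_{21d} = 21 × -0.06% = -1.260%.
VaR = −(-1.260%) + 1.335 × 4.367% = 7.090%.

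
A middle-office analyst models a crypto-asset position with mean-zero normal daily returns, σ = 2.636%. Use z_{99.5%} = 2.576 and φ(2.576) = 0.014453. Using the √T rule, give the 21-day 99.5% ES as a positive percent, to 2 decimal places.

σ_{21d} = 2.636% × √21 = 12.080%.
ES multiplier = φ(z)/(1−α) = 0.014453/0.005 = 2.891.
ES = 12.080% × 2.891 = 34.923%.

34.92%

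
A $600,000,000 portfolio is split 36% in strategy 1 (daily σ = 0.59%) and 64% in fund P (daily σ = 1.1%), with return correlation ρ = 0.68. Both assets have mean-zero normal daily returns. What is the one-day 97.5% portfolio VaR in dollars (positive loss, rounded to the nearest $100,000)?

σ_p² = 0.36²·0.59² + 0.64²·1.1² + 2·0.68·0.36·0.64·0.59·1.1 = 0.7441 (%²).
σ_p = √0.7441 = 0.863%.
At 97.5%, z = 1.960.
VaR = 1.960 × 0.863% = 1.691%; on $600,000,000 that is $10,146,000.

$10,100,000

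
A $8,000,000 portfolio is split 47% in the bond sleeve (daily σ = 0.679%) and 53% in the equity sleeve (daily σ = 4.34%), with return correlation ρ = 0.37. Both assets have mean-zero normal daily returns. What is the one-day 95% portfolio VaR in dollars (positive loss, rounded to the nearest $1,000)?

$321,000

σ_p² = 0.47²·0.679² + 0.53²·4.34² + 2·0.37·0.47·0.53·0.679·4.34 = 5.9360 (%²).
σ_p = √5.9360 = 2.436%.
At 95%, z = 1.645.
VaR = 1.645 × 2.436% = 4.007%; on $8,000,000 that is $320,560.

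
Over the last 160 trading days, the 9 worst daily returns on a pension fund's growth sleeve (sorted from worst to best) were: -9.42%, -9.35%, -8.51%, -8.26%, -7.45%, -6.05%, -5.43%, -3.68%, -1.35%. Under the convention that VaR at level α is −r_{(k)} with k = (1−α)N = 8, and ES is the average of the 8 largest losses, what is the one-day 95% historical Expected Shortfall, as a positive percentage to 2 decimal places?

The 8 worst returns sum to -58.15%.
ES = −(-58.15%) / 8 = 7.26875% ≈ 7.27%.

7.27%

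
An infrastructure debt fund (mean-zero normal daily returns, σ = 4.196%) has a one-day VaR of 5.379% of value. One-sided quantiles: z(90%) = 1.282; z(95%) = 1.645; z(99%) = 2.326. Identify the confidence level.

90%

Implied z = VaR/σ = 5.379 / 4.196 = 1.282.
This matches z(90%) = 1.282.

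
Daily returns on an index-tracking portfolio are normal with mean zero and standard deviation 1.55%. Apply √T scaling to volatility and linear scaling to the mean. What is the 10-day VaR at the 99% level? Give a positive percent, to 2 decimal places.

11.40%

At 99%, z = 2.326.
σ_{10d} = 1.55% × √10 = 4.902%.
VaR = 2.326 × 4.902% = 11.402%.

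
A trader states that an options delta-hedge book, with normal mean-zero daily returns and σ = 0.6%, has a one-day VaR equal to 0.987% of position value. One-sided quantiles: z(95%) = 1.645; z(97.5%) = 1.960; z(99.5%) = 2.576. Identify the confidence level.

Implied z = VaR/σ = 0.987 / 0.6 = 1.645.
This matches z(95%) = 1.645.

95%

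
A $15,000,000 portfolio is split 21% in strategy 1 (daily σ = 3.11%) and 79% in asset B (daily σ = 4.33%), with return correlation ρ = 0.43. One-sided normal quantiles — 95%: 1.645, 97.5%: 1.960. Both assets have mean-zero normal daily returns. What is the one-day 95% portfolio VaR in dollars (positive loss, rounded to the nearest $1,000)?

σ_p² = 0.21²·3.11² + 0.79²·4.33² + 2·0.43·0.21·0.79·3.11·4.33 = 14.0490 (%²).
σ_p = √14.0490 = 3.748%.
VaR = 1.645 × 3.748% = 6.165%; on $15,000,000 that is $924,750.

$925,000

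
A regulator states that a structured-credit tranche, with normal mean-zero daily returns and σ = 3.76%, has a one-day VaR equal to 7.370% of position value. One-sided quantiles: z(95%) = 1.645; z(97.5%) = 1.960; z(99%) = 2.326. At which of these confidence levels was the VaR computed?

97.5%

Implied z = VaR/σ = 7.370 / 3.76 = 1.960.
This matches z(97.5%) = 1.960.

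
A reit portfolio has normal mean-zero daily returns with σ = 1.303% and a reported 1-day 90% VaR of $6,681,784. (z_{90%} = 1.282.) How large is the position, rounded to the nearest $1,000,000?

$400,000,000

VaR as a fraction of value: z·σ = 1.282 × 1.303% = 1.67045%.
Position = $6,681,784 / 0.0167045 = $400,000,000.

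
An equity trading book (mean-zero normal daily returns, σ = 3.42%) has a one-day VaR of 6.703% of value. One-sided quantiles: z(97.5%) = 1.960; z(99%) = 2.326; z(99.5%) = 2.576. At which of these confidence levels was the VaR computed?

Implied z = VaR/σ = 6.703 / 3.42 = 1.960.
This matches z(97.5%) = 1.960.

97.5%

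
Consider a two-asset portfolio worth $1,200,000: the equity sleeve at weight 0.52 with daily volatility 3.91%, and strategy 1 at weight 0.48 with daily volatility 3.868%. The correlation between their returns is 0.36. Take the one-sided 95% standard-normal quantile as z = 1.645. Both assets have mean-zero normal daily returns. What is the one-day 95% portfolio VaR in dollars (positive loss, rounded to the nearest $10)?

$63,350

σ_p² = 0.52²·3.91² + 0.48²·3.868² + 2·0.36·0.52·0.48·3.91·3.868 = 10.2990 (%²).
σ_p = √10.2990 = 3.209%.
VaR = 1.645 × 3.209% = 5.279%; on $1,200,000 that is $63,348.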